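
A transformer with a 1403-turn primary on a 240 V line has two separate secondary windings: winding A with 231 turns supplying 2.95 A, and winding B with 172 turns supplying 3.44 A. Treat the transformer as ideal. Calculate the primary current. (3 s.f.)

I_p ≈ 0.907 A

V_A = 240 × 231/1403 = 39.515 V; V_B = 240 × 172/1403 = 29.423 V.
P_out = V_A I_A + V_B I_B = 39.515×2.95 + 29.423×3.44 = 116.57 + 101.21 = 217.78 W.
Ideal ⇒ P_in = P_out, so I_p = P_out/V_p = 217.78/240 = 0.907 A.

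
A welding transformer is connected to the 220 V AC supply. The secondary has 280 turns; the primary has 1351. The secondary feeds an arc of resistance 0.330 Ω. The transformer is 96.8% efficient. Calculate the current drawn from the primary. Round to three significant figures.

I_p ≈ 29.6 A

V_s = 220 × 280/1351 = 45.596 V.
I_s = V_s/R = 45.596/0.330 = 138.17 A.
P_out = V_s I_s = 45.596 × 138.17 = 6299.9 W.
P_in = P_out/η = 6299.9/0.968 = 6508.2 W.
I_p = P_in/V_p = 6508.2/220 = 29.6 A.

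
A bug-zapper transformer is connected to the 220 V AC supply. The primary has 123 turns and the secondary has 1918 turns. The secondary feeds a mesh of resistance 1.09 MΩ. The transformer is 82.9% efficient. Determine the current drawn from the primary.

I_p ≈ 0.0592 A

V_s = 220 × 1918/123 = 3430.6 V.
I_s = V_s/R = 3430.6/(1.09×10^6) = 0.0031473 A.
P_out = V_s I_s = 3430.6 × 0.0031473 = 10.797 W.
P_in = P_out/η = 10.797/0.829 = 13.024 W.
I_p = P_in/V_p = 13.024/220 = 0.0592 A.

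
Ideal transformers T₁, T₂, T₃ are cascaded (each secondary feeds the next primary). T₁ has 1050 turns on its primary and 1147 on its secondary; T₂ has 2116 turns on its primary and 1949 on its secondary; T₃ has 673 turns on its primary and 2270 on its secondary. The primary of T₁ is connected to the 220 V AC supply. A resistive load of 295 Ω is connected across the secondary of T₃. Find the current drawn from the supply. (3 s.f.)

Secondary of T₁: V = 220.00 × 1147/1050 = 240.32 V.
Secondary of T₂: V = 240.32 × 1949/2116 = 221.36 V.
Secondary of T₃: V = 221.36 × 2270/673 = 746.63 V.
I_load = 746.63/295 = 2.5309 A, so P_out = 746.63 × 2.5309 = 1889.7 W.
All ideal ⇒ P_in = P_out, so I_supply = 1889.7/220 = 8.59 A.

I_supply ≈ 8.59 A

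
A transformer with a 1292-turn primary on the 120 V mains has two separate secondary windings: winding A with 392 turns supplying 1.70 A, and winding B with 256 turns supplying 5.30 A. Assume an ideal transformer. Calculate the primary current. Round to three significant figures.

I_p ≈ 1.57 A

V_A = 120 × 392/1292 = 36.409 V; V_B = 120 × 256/1292 = 23.777 V.
P_out = V_A I_A + V_B I_B = 36.409×1.70 + 23.777×5.30 = 61.895 + 126.02 = 187.91 W.
Ideal ⇒ P_in = P_out, so I_p = P_out/V_p = 187.91/120 = 1.57 A.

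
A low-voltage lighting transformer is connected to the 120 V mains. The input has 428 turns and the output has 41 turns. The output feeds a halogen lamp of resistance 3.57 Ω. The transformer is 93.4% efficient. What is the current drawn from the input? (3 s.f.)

I_in ≈ 0.330 A

V_out = 120 × 41/428 = 11.495 V.
I_out = V_out/R = 11.495/3.57 = 3.2200 A.
P_out = V_out I_out = 11.495 × 3.2200 = 37.015 W.
P_in = P_out/η = 37.015/0.934 = 39.630 W.
I_in = P_in/V_in = 39.630/120 = 0.330 A.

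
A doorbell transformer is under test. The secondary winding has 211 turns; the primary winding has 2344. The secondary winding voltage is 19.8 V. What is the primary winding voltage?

V_p ≈ 220 V

V_p/V_s = N_p/N_s, so V_p = 19.8 × 2344/211 = 220 V.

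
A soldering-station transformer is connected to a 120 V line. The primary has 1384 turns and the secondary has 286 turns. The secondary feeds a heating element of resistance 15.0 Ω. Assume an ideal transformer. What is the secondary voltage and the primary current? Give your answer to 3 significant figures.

V_s ≈ 24.8 V, I_p ≈ 0.342 A

V_s = V_p × N_s/N_p = 120 × 286/1384 = 24.798 V.
I_s = V_s/R = 24.798/15.0 = 1.6532 A.
I_p = I_s × N_s/N_p = 1.6532 × 286/1384 = 0.342 A.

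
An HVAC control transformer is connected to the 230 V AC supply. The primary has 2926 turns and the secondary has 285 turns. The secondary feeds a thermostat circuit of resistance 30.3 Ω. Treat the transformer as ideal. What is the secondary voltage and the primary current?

V_s = V_p × N_s/N_p = 230 × 285/2926 = 22.403 V.
I_s = V_s/R = 22.403/30.3 = 0.73936 A.
I_p = I_s × N_s/N_p = 0.73936 × 285/2926 = 0.0720 A.

V_s ≈ 22.4 V, I_p ≈ 0.0720 A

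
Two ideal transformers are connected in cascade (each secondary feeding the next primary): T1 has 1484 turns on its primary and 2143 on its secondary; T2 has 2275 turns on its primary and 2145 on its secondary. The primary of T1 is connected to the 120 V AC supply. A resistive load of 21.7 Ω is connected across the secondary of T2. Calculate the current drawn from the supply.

I_supply ≈ 10.3 A

Secondary of T1: V = 120.00 × 2143/1484 = 173.29 V.
Secondary of T2: V = 173.29 × 2145/2275 = 163.39 V.
I_load = 163.39/21.7 = 7.5293 A, so P_out = 163.39 × 7.5293 = 1230.2 W.
All ideal ⇒ P_in = P_out, so I_supply = 1230.2/120 = 10.3 A.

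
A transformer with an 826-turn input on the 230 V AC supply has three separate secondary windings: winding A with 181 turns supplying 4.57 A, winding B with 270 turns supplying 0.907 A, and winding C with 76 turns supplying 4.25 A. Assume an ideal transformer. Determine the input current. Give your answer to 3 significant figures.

V_A = 230 × 181/826 = 50.400 V; V_B = 230 × 270/826 = 75.182 V; V_C = 230 × 76/826 = 21.162 V.
P_out = V_A I_A + V_B I_B + V_C I_C = 50.400×4.57 + 75.182×0.907 + 21.162×4.25 = 230.33 + 68.190 + 89.939 = 388.45 W.
Ideal ⇒ P_in = P_out, so I_in = P_out/V_in = 388.45/230 = 1.69 A.

I_in ≈ 1.69 A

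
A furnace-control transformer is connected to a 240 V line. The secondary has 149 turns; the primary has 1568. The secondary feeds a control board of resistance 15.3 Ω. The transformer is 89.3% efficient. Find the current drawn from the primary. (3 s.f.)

V_s = 240 × 149/1568 = 22.806 V.
I_s = V_s/R = 22.806/15.3 = 1.4906 A.
P_out = V_s I_s = 22.806 × 1.4906 = 33.995 W.
P_in = P_out/η = 33.995/0.893 = 38.068 W.
I_p = P_in/V_p = 38.068/240 = 0.159 A.

I_p ≈ 0.159 A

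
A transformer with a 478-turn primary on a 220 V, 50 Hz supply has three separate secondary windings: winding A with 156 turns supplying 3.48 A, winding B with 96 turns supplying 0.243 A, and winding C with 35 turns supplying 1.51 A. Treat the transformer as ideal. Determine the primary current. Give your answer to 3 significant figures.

V_A = 220 × 156/478 = 71.799 V; V_B = 220 × 96/478 = 44.184 V; V_C = 220 × 35/478 = 16.109 V.
P_out = V_A I_A + V_B I_B + V_C I_C = 71.799×3.48 + 44.184×0.243 + 16.109×1.51 = 249.86 + 10.737 + 24.324 = 284.92 W.
Ideal ⇒ P_in = P_out, so I_p = P_out/V_p = 284.92/220 = 1.30 A.

I_p ≈ 1.30 A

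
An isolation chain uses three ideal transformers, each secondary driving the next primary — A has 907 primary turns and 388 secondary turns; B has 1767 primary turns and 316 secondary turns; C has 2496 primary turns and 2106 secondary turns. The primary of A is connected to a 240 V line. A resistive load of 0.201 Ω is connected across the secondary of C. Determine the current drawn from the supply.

Secondary of A: V = 240.00 × 388/907 = 102.67 V.
Secondary of B: V = 102.67 × 316/1767 = 18.361 V.
Secondary of C: V = 18.361 × 2106/2496 = 15.492 V.
I_load = 15.492/0.201 = 77.073 A, so P_out = 15.492 × 77.073 = 1194.0 W.
All ideal ⇒ P_in = P_out, so I_supply = 1194.0/240 = 4.97 A.

I_supply ≈ 4.97 A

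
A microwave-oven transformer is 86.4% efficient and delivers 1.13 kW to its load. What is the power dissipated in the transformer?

P_in = P_out/η = 1130/0.864 = 1307.87 W.
P_loss = P_in − P_out = 1307.87 − 1130 = 178 W.

P_loss ≈ 178 W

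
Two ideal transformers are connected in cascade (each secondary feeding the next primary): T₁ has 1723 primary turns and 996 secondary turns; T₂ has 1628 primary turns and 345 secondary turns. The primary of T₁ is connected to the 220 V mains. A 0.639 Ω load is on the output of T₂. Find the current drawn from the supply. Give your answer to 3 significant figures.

I_supply ≈ 5.17 A

Secondary of T₁: V = 220.00 × 996/1723 = 127.17 V.
Secondary of T₂: V = 127.17 × 345/1628 = 26.950 V.
I_load = 26.950/0.639 = 42.176 A, so P_out = 26.950 × 42.176 = 1136.6 W.
All ideal ⇒ P_in = P_out, so I_supply = 1136.6/220 = 5.17 A.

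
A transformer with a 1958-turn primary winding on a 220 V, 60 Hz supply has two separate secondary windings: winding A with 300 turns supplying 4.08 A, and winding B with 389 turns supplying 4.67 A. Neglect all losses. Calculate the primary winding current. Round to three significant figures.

V_A = 220 × 300/1958 = 33.708 V; V_B = 220 × 389/1958 = 43.708 V.
P_out = V_A I_A + V_B I_B = 33.708×4.08 + 43.708×4.67 = 137.53 + 204.12 = 341.64 W.
Ideal ⇒ P_in = P_out, so I_p = P_out/V_p = 341.64/220 = 1.55 A.

I_p ≈ 1.55 A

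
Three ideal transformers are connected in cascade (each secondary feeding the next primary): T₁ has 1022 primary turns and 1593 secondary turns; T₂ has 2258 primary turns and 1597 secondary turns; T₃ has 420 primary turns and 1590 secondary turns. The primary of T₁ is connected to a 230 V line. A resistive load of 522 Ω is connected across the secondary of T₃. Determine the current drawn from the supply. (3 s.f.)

After T₁: V = 230.00 × 1593/1022 = 358.50 V.
After T₂: V = 358.50 × 1597/2258 = 253.56 V.
After T₃: V = 253.56 × 1590/420 = 959.89 V.
I_load = 959.89/522 = 1.8389 A, so P_out = 959.89 × 1.8389 = 1765.1 W.
All ideal ⇒ P_in = P_out, so I_supply = 1765.1/230 = 7.67 A.

I_supply ≈ 7.67 A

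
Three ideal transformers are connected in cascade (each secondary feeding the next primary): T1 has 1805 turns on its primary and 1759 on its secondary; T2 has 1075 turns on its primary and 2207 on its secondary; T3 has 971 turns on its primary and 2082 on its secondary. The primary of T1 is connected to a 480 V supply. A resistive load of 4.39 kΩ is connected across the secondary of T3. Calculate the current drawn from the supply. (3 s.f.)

Secondary of T1: V = 480.00 × 1759/1805 = 467.77 V.
Secondary of T2: V = 467.77 × 2207/1075 = 960.34 V.
Secondary of T3: V = 960.34 × 2082/971 = 2059.1 V.
I_load = 2059.1/4390 = 0.46905 A, so P_out = 2059.1 × 0.46905 = 965.84 W.
All ideal ⇒ P_in = P_out, so I_supply = 965.84/480 = 2.01 A.

I_supply ≈ 2.01 A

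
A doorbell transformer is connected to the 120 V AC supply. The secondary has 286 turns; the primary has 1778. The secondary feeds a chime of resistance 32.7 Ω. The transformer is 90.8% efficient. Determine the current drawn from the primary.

I_p ≈ 0.105 A

V_s = 120 × 286/1778 = 19.303 V.
I_s = V_s/R = 19.303/32.7 = 0.59029 A.
P_out = V_s I_s = 19.303 × 0.59029 = 11.394 W.
P_in = P_out/η = 11.394/0.908 = 12.549 W.
I_p = P_in/V_p = 12.549/120 = 0.105 A.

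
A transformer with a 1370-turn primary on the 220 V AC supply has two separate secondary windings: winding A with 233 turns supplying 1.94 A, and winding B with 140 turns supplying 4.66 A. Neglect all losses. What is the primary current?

V_A = 220 × 233/1370 = 37.416 V; V_B = 220 × 140/1370 = 22.482 V.
P_out = V_A I_A + V_B I_B = 37.416×1.94 + 22.482×4.66 = 72.587 + 104.76 = 177.35 W.
Ideal ⇒ P_in = P_out, so I_p = P_out/V_p = 177.35/220 = 0.806 A.

I_p ≈ 0.806 A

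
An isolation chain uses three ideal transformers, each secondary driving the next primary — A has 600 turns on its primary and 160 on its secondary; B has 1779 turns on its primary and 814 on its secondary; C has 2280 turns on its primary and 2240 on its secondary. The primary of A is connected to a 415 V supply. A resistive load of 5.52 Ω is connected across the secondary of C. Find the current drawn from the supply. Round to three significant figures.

After A: V = 415.00 × 160/600 = 110.67 V.
After B: V = 110.67 × 814/1779 = 50.637 V.
After C: V = 50.637 × 2240/2280 = 49.748 V.
I_load = 49.748/5.52 = 9.0124 A, so P_out = 49.748 × 9.0124 = 448.35 W.
All ideal ⇒ P_in = P_out, so I_supply = 448.35/415 = 1.08 A.

I_supply ≈ 1.08 A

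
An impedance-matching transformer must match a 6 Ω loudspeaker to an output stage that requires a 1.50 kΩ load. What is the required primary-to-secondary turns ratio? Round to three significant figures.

N_p/N_s ≈ 15.8

Z_p/Z_s = (N_p/N_s)², so N_p/N_s = √(1500/6) = √250 = 15.8.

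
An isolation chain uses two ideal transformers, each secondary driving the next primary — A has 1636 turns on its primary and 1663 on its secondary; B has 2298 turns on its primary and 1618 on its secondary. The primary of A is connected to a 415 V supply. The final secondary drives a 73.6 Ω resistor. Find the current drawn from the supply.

I_supply ≈ 2.89 A

Secondary of A: V = 415.00 × 1663/1636 = 421.85 V.
Secondary of B: V = 421.85 × 1618/2298 = 297.02 V.
I_load = 297.02/73.6 = 4.0356 A, so P_out = 297.02 × 4.0356 = 1198.7 W.
All ideal ⇒ P_in = P_out, so I_supply = 1198.7/415 = 2.89 A.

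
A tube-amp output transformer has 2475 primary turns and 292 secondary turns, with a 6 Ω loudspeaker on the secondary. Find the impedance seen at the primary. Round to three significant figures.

Z_p = (N_p/N_s)² × Z_s = (2475/292)² × 6 = 431 Ω.

Z_p ≈ 431 Ω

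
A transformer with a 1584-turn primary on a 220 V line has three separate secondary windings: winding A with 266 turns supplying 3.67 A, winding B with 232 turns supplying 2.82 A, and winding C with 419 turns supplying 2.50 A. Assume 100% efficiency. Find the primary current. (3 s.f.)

V_A = 220 × 266/1584 = 36.944 V; V_B = 220 × 232/1584 = 32.222 V; V_C = 220 × 419/1584 = 58.194 V.
P_out = V_A I_A + V_B I_B + V_C I_C = 36.944×3.67 + 32.222×2.82 + 58.194×2.50 = 135.59 + 90.867 + 145.49 = 371.94 W.
Ideal ⇒ P_in = P_out, so I_p = P_out/V_p = 371.94/220 = 1.69 A.

I_p ≈ 1.69 A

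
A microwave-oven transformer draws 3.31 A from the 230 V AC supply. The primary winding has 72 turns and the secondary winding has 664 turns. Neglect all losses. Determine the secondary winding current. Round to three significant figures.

I_s ≈ 0.359 A

I_s/I_p = N_p/N_s, so I_s = 3.31 × 72/664 = 0.359 A.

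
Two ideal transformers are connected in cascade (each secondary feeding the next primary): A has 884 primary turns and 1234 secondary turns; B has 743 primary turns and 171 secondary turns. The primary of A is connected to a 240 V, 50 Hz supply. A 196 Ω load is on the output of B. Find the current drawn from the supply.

Secondary of A: V = 240.00 × 1234/884 = 335.02 V.
Secondary of B: V = 335.02 × 171/743 = 77.105 V.
I_load = 77.105/196 = 0.39339 A, so P_out = 77.105 × 0.39339 = 30.332 W.
All ideal ⇒ P_in = P_out, so I_supply = 30.332/240 = 0.126 A.

I_supply ≈ 0.126 A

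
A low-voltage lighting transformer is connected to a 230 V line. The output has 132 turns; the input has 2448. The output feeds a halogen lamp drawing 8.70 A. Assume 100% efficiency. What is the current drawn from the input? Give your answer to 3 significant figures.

I_in ≈ 0.469 A

For an ideal transformer I_in N_in = I_out N_out, so I_in = 8.70 × 132/2448 = 0.469 A.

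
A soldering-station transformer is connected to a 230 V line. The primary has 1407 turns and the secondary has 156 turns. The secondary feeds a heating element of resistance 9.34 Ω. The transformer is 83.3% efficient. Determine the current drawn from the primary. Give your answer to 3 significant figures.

I_p ≈ 0.363 A

V_s = 230 × 156/1407 = 25.501 V.
I_s = V_s/R = 25.501/9.34 = 2.7303 A.
P_out = V_s I_s = 25.501 × 2.7303 = 69.626 W.
P_in = P_out/η = 69.626/0.833 = 83.584 W.
I_p = P_in/V_p = 83.584/230 = 0.363 A.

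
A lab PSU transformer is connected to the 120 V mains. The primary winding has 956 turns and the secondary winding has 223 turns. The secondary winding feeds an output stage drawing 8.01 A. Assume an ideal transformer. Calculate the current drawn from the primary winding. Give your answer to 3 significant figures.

I_p ≈ 1.87 A

For an ideal transformer I_p N_p = I_s N_s, so I_p = 8.01 × 223/956 = 1.87 A.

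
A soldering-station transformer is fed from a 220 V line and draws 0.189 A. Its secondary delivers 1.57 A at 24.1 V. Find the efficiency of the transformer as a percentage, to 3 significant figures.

P_in = 220 × 0.189 = 41.5800 W.
P_out = 24.1 × 1.57 = 37.8370 W.
η = P_out/P_in = 37.8370/41.5800 = 0.910.

η ≈ 91.0%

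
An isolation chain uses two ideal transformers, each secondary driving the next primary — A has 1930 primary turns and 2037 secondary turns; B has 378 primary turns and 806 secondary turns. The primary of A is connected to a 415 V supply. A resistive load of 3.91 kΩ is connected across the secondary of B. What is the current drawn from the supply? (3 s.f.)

I_supply ≈ 0.538 A

Secondary of A: V = 415.00 × 2037/1930 = 438.01 V.
Secondary of B: V = 438.01 × 806/378 = 933.95 V.
I_load = 933.95/3910 = 0.23886 A, so P_out = 933.95 × 0.23886 = 223.09 W.
All ideal ⇒ P_in = P_out, so I_supply = 223.09/415 = 0.538 A.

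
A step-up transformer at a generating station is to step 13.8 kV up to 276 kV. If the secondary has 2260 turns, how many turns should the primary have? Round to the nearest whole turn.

N_p/N_s = V_p/V_s, so N_p = 2260 × 13800/276000 = 113.0 ≈ 113 turns.

N_p = 113 turns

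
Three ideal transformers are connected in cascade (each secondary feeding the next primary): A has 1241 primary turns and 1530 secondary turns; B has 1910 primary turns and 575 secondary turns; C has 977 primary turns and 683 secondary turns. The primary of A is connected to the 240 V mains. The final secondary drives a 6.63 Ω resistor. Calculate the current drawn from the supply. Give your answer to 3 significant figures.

I_supply ≈ 2.44 A

After A: V = 240.00 × 1530/1241 = 295.89 V.
After B: V = 295.89 × 575/1910 = 89.077 V.
After C: V = 89.077 × 683/977 = 62.272 V.
I_load = 62.272/6.63 = 9.3924 A, so P_out = 62.272 × 9.3924 = 584.88 W.
All ideal ⇒ P_in = P_out, so I_supply = 584.88/240 = 2.44 A.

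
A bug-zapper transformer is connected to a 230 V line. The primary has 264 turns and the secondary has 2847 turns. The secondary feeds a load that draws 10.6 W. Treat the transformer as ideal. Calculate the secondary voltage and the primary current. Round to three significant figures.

V_s ≈ 2480 V, I_p ≈ 0.0461 A

V_s = V_p × N_s/N_p = 230 × 2847/264 = 2480.3 V.
I_s = P/V_s = 10.6/2480.3 = 0.0042736 A.
I_p = I_s × N_s/N_p = 0.0042736 × 2847/264 = 0.0461 A.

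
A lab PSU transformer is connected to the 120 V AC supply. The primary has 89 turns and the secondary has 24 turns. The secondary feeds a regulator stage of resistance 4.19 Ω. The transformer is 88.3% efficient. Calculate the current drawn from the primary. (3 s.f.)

V_s = 120 × 24/89 = 32.360 V.
I_s = V_s/R = 32.360/4.19 = 7.7230 A.
P_out = V_s I_s = 32.360 × 7.7230 = 249.91 W.
P_in = P_out/η = 249.91/0.883 = 283.03 W.
I_p = P_in/V_p = 283.03/120 = 2.36 A.

I_p ≈ 2.36 A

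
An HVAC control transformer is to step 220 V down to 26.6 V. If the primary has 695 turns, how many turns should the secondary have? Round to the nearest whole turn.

N_s = 84 turns

N_s/N_p = V_s/V_p, so N_s = 695 × 26.6/220 = 84.0 ≈ 84 turns.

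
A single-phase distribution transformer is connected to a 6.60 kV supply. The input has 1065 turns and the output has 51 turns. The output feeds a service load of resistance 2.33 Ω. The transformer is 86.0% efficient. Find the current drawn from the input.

I_in ≈ 7.55 A

V_out = 6600 × 51/1065 = 316.06 V.
I_out = V_out/R = 316.06/2.33 = 135.65 A.
P_out = V_out I_out = 316.06 × 135.65 = 42872 W.
P_in = P_out/η = 42872/0.860 = 49851 W.
I_in = P_in/V_in = 49851/6600 = 7.55 A.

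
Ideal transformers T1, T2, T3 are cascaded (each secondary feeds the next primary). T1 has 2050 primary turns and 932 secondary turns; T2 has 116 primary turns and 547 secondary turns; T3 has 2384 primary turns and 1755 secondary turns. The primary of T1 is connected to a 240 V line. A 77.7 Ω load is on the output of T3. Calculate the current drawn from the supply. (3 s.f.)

After T1: V = 240.00 × 932/2050 = 109.11 V.
After T2: V = 109.11 × 547/116 = 514.52 V.
After T3: V = 514.52 × 1755/2384 = 378.77 V.
I_load = 378.77/77.7 = 4.8748 A, so P_out = 378.77 × 4.8748 = 1846.4 W.
All ideal ⇒ P_in = P_out, so I_supply = 1846.4/240 = 7.69 A.

I_supply ≈ 7.69 A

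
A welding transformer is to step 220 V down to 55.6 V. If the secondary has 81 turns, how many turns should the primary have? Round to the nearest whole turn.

N_p = 321 turns

N_p/N_s = V_p/V_s, so N_p = 81 × 220/55.6 = 320.5 ≈ 321 turns.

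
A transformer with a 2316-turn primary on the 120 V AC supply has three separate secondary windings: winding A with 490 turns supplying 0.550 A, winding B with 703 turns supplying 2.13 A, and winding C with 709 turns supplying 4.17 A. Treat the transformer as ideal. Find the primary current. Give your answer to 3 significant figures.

I_p ≈ 2.04 A

V_A = 120 × 490/2316 = 25.389 V; V_B = 120 × 703/2316 = 36.425 V; V_C = 120 × 709/2316 = 36.736 V.
P_out = V_A I_A + V_B I_B + V_C I_C = 25.389×0.550 + 36.425×2.13 + 36.736×4.17 = 13.964 + 77.585 + 153.19 = 244.74 W.
Ideal ⇒ P_in = P_out, so I_p = P_out/V_p = 244.74/120 = 2.04 A.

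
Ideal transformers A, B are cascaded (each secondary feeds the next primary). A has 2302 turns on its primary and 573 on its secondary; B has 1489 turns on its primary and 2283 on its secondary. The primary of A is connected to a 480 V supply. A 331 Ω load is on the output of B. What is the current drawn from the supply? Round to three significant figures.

After A: V = 480.00 × 573/2302 = 119.48 V.
After B: V = 119.48 × 2283/1489 = 183.19 V.
I_load = 183.19/331 = 0.55344 A, so P_out = 183.19 × 0.55344 = 101.39 W.
All ideal ⇒ P_in = P_out, so I_supply = 101.39/480 = 0.211 A.

I_supply ≈ 0.211 A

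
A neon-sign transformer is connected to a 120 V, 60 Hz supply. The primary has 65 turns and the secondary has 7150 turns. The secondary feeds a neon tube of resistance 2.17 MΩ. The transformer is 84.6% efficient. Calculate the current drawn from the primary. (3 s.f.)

I_p ≈ 0.791 A

V_s = 120 × 7150/65 = 13200 V.
I_s = V_s/R = 13200/(2.17×10^6) = 0.0060829 A.
P_out = V_s I_s = 13200 × 0.0060829 = 80.295 W.
P_in = P_out/η = 80.295/0.846 = 94.911 W.
I_p = P_in/V_p = 94.911/120 = 0.791 A.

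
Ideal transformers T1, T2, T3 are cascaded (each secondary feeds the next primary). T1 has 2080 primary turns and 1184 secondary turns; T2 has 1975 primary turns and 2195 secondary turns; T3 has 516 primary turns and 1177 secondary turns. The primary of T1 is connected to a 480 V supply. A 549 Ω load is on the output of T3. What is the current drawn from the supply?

Secondary of T1: V = 480.00 × 1184/2080 = 273.23 V.
Secondary of T2: V = 273.23 × 2195/1975 = 303.67 V.
Secondary of T3: V = 303.67 × 1177/516 = 692.67 V.
I_load = 692.67/549 = 1.2617 A, so P_out = 692.67 × 1.2617 = 873.93 W.
All ideal ⇒ P_in = P_out, so I_supply = 873.93/480 = 1.82 A.

I_supply ≈ 1.82 A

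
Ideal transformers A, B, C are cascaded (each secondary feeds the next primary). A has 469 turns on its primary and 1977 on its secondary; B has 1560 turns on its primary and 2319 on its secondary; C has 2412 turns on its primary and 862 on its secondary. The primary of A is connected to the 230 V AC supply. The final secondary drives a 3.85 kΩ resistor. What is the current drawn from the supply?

Secondary of A: V = 230.00 × 1977/469 = 969.53 V.
Secondary of B: V = 969.53 × 2319/1560 = 1441.2 V.
Secondary of C: V = 1441.2 × 862/2412 = 515.07 V.
I_load = 515.07/3850 = 0.13378 A, so P_out = 515.07 × 0.13378 = 68.909 W.
All ideal ⇒ P_in = P_out, so I_supply = 68.909/230 = 0.300 A.

I_supply ≈ 0.300 A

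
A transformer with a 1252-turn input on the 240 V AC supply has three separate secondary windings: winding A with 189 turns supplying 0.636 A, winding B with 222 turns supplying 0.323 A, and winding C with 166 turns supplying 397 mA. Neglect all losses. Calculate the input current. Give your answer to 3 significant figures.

V_A = 240 × 189/1252 = 36.230 V; V_B = 240 × 222/1252 = 42.556 V; V_C = 240 × 166/1252 = 31.821 V.
P_out = V_A I_A + V_B I_B + V_C I_C = 36.230×0.636 + 42.556×0.323 + 31.821×0.397 = 23.042 + 13.746 + 12.633 = 49.421 W.
Ideal ⇒ P_in = P_out, so I_in = P_out/V_in = 49.421/240 = 0.206 A.

I_in ≈ 0.206 A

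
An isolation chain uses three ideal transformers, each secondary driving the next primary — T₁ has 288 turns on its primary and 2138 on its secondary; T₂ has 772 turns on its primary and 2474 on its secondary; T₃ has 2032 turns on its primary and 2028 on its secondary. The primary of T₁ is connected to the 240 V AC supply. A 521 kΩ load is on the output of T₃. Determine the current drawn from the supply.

Secondary of T₁: V = 240.00 × 2138/288 = 1781.7 V.
Secondary of T₂: V = 1781.7 × 2474/772 = 5709.6 V.
Secondary of T₃: V = 5709.6 × 2028/2032 = 5698.4 V.
I_load = 5698.4/521000 = 0.010937 A, so P_out = 5698.4 × 0.010937 = 62.326 W.
All ideal ⇒ P_in = P_out, so I_supply = 62.326/240 = 0.260 A.

I_supply ≈ 0.260 A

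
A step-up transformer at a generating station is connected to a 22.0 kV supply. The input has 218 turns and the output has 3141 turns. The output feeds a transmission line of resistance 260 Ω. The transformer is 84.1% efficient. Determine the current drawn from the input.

I_in ≈ 20900 A

V_out = 22000 × 3141/218 = 316980 V.
I_out = V_out/R = 316980/260 = 1219.2 A.
P_out = V_out I_out = 316980 × 1219.2 = 3.8645×10^8 W.
P_in = P_out/η = 3.8645×10^8/0.841 = 4.5951×10^8 W.
I_in = P_in/V_in = 4.5951×10^8/22000 = 20900 A.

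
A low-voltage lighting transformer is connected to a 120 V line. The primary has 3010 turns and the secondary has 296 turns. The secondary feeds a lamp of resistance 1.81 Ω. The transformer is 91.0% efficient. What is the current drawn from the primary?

I_p ≈ 0.705 A

V_s = 120 × 296/3010 = 11.801 V.
I_s = V_s/R = 11.801/1.81 = 6.5197 A.
P_out = V_s I_s = 11.801 × 6.5197 = 76.937 W.
P_in = P_out/η = 76.937/0.910 = 84.546 W.
I_p = P_in/V_p = 84.546/120 = 0.705 A.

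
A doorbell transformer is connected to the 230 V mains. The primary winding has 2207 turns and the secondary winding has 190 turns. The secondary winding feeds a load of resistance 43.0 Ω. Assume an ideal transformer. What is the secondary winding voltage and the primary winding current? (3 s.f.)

V_s = V_p × N_s/N_p = 230 × 190/2207 = 19.801 V.
I_s = V_s/R = 19.801/43.0 = 0.46048 A.
I_p = I_s × N_s/N_p = 0.46048 × 190/2207 = 0.0396 A.

V_s ≈ 19.8 V, I_p ≈ 0.0396 A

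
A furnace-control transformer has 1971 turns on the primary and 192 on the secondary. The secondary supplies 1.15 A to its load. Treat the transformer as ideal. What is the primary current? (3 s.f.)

I_p ≈ 0.112 A

For an ideal transformer I_p/I_s = N_s/N_p, so I_p = 1.15 × 192/1971 = 0.112 A.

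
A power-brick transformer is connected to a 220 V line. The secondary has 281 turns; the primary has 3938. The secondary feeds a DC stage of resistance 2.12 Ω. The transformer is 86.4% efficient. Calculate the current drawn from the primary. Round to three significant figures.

I_p ≈ 0.612 A

V_s = 220 × 281/3938 = 15.698 V.
I_s = V_s/R = 15.698/2.12 = 7.4049 A.
P_out = V_s I_s = 15.698 × 7.4049 = 116.24 W.
P_in = P_out/η = 116.24/0.864 = 134.54 W.
I_p = P_in/V_p = 134.54/220 = 0.612 A.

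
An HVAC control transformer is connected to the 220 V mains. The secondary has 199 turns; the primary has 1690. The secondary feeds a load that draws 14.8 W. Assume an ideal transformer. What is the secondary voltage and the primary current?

V_s ≈ 25.9 V, I_p ≈ 0.0673 A

V_s = V_p × N_s/N_p = 220 × 199/1690 = 25.905 V.
I_s = P/V_s = 14.8/25.905 = 0.57131 A.
I_p = I_s × N_s/N_p = 0.57131 × 199/1690 = 0.0673 A.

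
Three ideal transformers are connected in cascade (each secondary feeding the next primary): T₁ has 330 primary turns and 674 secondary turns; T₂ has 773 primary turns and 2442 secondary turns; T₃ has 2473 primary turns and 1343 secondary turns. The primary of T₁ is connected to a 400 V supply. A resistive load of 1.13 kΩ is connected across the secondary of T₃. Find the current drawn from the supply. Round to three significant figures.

I_supply ≈ 4.35 A

After T₁: V = 400.00 × 674/330 = 816.97 V.
After T₂: V = 816.97 × 2442/773 = 2580.9 V.
After T₃: V = 2580.9 × 1343/2473 = 1401.6 V.
I_load = 1401.6/1130 = 1.2404 A, so P_out = 1401.6 × 1.2404 = 1738.5 W.
All ideal ⇒ P_in = P_out, so I_supply = 1738.5/400 = 4.35 A.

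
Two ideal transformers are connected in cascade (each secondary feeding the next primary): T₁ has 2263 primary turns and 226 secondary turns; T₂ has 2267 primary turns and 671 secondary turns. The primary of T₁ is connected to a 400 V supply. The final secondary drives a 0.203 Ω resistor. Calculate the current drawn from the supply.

Secondary of T₁: V = 400.00 × 226/2263 = 39.947 V.
Secondary of T₂: V = 39.947 × 671/2267 = 11.824 V.
I_load = 11.824/0.203 = 58.245 A, so P_out = 11.824 × 58.245 = 688.67 W.
All ideal ⇒ P_in = P_out, so I_supply = 688.67/400 = 1.72 A.

I_supply ≈ 1.72 A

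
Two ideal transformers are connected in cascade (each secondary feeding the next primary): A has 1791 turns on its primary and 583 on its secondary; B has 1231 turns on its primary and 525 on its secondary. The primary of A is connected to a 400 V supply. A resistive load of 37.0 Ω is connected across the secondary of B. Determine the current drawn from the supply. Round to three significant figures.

I_supply ≈ 0.208 A

Secondary of A: V = 400.00 × 583/1791 = 130.21 V.
Secondary of B: V = 130.21 × 525/1231 = 55.531 V.
I_load = 55.531/37.0 = 1.5008 A, so P_out = 55.531 × 1.5008 = 83.343 W.
All ideal ⇒ P_in = P_out, so I_supply = 83.343/400 = 0.208 A.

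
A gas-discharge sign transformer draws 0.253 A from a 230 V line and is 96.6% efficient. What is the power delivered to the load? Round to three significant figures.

P_in = V_p I_p = 230 × 0.253 = 58.190 W.
P_out = η P_in = 0.966 × 58.190 = 56.2 W.

P_out ≈ 56.2 W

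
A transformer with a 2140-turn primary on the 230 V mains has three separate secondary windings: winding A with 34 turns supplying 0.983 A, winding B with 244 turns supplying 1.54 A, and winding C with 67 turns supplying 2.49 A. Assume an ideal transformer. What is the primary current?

V_A = 230 × 34/2140 = 3.6542 V; V_B = 230 × 244/2140 = 26.224 V; V_C = 230 × 67/2140 = 7.2009 V.
P_out = V_A I_A + V_B I_B + V_C I_C = 3.6542×0.983 + 26.224×1.54 + 7.2009×2.49 = 3.5921 + 40.385 + 17.930 = 61.908 W.
Ideal ⇒ P_in = P_out, so I_p = P_out/V_p = 61.908/230 = 0.269 A.

I_p ≈ 0.269 A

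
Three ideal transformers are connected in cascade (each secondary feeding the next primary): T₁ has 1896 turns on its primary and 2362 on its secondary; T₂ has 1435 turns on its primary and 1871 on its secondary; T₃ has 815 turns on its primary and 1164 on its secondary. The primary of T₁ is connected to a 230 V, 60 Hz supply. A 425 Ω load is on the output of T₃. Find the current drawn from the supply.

Secondary of T₁: V = 230.00 × 2362/1896 = 286.53 V.
Secondary of T₂: V = 286.53 × 1871/1435 = 373.59 V.
Secondary of T₃: V = 373.59 × 1164/815 = 533.56 V.
I_load = 533.56/425 = 1.2554 A, so P_out = 533.56 × 1.2554 = 669.86 W.
All ideal ⇒ P_in = P_out, so I_supply = 669.86/230 = 2.91 A.

I_supply ≈ 2.91 A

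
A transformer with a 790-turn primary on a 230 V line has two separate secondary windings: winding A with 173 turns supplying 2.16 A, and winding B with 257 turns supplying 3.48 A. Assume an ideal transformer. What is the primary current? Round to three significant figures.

I_p ≈ 1.61 A

V_A = 230 × 173/790 = 50.367 V; V_B = 230 × 257/790 = 74.823 V.
P_out = V_A I_A + V_B I_B = 50.367×2.16 + 74.823×3.48 = 108.79 + 260.38 = 369.18 W.
Ideal ⇒ P_in = P_out, so I_p = P_out/V_p = 369.18/230 = 1.61 A.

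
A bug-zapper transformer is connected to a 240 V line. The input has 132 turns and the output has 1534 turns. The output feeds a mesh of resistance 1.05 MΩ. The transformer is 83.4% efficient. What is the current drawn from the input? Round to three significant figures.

I_in ≈ 0.0370 A

V_out = 240 × 1534/132 = 2789.1 V.
I_out = V_out/R = 2789.1/(1.05×10^6) = 0.0026563 A.
P_out = V_out I_out = 2789.1 × 0.0026563 = 7.4086 W.
P_in = P_out/η = 7.4086/0.834 = 8.8832 W.
I_in = P_in/V_in = 8.8832/240 = 0.0370 A.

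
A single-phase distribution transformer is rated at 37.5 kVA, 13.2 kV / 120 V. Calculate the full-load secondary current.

I_s = S/V_s = 37500/120 = 312 A.

I_s ≈ 312 A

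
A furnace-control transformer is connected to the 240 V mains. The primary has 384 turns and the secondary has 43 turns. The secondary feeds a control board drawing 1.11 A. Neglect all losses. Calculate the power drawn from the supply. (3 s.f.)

I_p = I_s × N_s/N_p = 1.11 × 43/384 = 0.12430 A.
P = V_p I_p = 240 × 0.12430 = 29.8 W.

P ≈ 29.8 W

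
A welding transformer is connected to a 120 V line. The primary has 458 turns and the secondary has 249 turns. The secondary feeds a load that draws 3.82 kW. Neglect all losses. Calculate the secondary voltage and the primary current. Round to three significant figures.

V_s ≈ 65.2 V, I_p ≈ 31.8 A

V_s = V_p × N_s/N_p = 120 × 249/458 = 65.240 V.
I_s = P/V_s = 3820/65.240 = 58.553 A.
I_p = I_s × N_s/N_p = 58.553 × 249/458 = 31.8 A.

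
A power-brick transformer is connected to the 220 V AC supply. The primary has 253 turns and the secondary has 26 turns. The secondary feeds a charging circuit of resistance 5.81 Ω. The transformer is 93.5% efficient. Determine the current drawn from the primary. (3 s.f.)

V_s = 220 × 26/253 = 22.609 V.
I_s = V_s/R = 22.609/5.81 = 3.8913 A.
P_out = V_s I_s = 22.609 × 3.8913 = 87.978 W.
P_in = P_out/η = 87.978/0.935 = 94.094 W.
I_p = P_in/V_p = 94.094/220 = 0.428 A.

I_p ≈ 0.428 A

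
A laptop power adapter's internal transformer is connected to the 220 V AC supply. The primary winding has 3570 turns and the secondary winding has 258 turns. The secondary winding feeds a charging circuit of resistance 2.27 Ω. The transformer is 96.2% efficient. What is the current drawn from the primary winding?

V_s = 220 × 258/3570 = 15.899 V.
I_s = V_s/R = 15.899/2.27 = 7.0040 A.
P_out = V_s I_s = 15.899 × 7.0040 = 111.36 W.
P_in = P_out/η = 111.36/0.962 = 115.76 W.
I_p = P_in/V_p = 115.76/220 = 0.526 A.

I_p ≈ 0.526 A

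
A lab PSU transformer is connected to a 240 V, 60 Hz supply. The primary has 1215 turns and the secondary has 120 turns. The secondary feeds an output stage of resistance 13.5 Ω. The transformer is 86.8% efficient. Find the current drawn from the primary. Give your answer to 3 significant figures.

I_p ≈ 0.200 A

V_s = 240 × 120/1215 = 23.704 V.
I_s = V_s/R = 23.704/13.5 = 1.7558 A.
P_out = V_s I_s = 23.704 × 1.7558 = 41.620 W.
P_in = P_out/η = 41.620/0.868 = 47.949 W.
I_p = P_in/V_p = 47.949/240 = 0.200 A.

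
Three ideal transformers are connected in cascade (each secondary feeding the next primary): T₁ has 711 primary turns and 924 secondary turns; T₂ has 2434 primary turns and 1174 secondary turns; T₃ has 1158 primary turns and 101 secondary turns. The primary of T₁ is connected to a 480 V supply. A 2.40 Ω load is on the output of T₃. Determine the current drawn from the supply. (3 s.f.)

I_supply ≈ 0.598 A

Secondary of T₁: V = 480.00 × 924/711 = 623.80 V.
Secondary of T₂: V = 623.80 × 1174/2434 = 300.88 V.
Secondary of T₃: V = 300.88 × 101/1158 = 26.242 V.
I_load = 26.242/2.40 = 10.934 A, so P_out = 26.242 × 10.934 = 286.94 W.
All ideal ⇒ P_in = P_out, so I_supply = 286.94/480 = 0.598 A.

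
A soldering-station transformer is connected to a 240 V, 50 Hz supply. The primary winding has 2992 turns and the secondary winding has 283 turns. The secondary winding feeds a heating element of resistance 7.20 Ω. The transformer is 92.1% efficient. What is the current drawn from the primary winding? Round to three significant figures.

V_s = 240 × 283/2992 = 22.701 V.
I_s = V_s/R = 22.701/7.20 = 3.1529 A.
P_out = V_s I_s = 22.701 × 3.1529 = 71.571 W.
P_in = P_out/η = 71.571/0.921 = 77.711 W.
I_p = P_in/V_p = 77.711/240 = 0.324 A.

I_p ≈ 0.324 A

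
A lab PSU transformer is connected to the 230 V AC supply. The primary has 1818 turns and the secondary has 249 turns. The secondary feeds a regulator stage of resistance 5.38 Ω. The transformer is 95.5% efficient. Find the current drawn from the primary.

V_s = 230 × 249/1818 = 31.502 V.
I_s = V_s/R = 31.502/5.38 = 5.8553 A.
P_out = V_s I_s = 31.502 × 5.8553 = 184.45 W.
P_in = P_out/η = 184.45/0.955 = 193.14 W.
I_p = P_in/V_p = 193.14/230 = 0.840 A.

I_p ≈ 0.840 A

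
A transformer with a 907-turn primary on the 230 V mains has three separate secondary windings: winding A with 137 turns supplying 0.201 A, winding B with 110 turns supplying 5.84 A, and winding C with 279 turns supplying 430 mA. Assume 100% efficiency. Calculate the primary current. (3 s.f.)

V_A = 230 × 137/907 = 34.741 V; V_B = 230 × 110/907 = 27.894 V; V_C = 230 × 279/907 = 70.750 V.
P_out = V_A I_A + V_B I_B + V_C I_C = 34.741×0.201 + 27.894×5.84 + 70.750×0.430 = 6.9829 + 162.90 + 30.422 = 200.31 W.
Ideal ⇒ P_in = P_out, so I_p = P_out/V_p = 200.31/230 = 0.871 A.

I_p ≈ 0.871 A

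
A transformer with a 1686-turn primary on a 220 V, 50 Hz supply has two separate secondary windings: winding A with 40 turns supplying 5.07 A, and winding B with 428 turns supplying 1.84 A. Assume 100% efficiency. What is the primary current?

I_p ≈ 0.587 A

V_A = 220 × 40/1686 = 5.2195 V; V_B = 220 × 428/1686 = 55.848 V.
P_out = V_A I_A + V_B I_B = 5.2195×5.07 + 55.848×1.84 = 26.463 + 102.76 = 129.22 W.
Ideal ⇒ P_in = P_out, so I_p = P_out/V_p = 129.22/220 = 0.587 A.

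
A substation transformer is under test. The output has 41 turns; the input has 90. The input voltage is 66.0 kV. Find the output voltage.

V_out ≈ 30100 V

V_out/V_in = N_out/N_in, so V_out = 66000 × 41/90 = 30100 V.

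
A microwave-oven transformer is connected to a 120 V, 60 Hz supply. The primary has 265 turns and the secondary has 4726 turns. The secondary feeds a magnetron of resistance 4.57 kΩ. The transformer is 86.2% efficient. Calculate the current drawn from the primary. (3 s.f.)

I_p ≈ 9.69 A

V_s = 120 × 4726/265 = 2140.1 V.
I_s = V_s/R = 2140.1/4570 = 0.46829 A.
P_out = V_s I_s = 2140.1 × 0.46829 = 1002.2 W.
P_in = P_out/η = 1002.2/0.862 = 1162.6 W.
I_p = P_in/V_p = 1162.6/120 = 9.69 A.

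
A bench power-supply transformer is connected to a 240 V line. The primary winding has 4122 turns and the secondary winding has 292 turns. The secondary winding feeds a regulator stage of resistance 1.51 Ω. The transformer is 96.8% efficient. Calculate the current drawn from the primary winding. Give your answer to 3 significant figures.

V_s = 240 × 292/4122 = 17.001 V.
I_s = V_s/R = 17.001/1.51 = 11.259 A.
P_out = V_s I_s = 17.001 × 11.259 = 191.42 W.
P_in = P_out/η = 191.42/0.968 = 197.75 W.
I_p = P_in/V_p = 197.75/240 = 0.824 A.

I_p ≈ 0.824 A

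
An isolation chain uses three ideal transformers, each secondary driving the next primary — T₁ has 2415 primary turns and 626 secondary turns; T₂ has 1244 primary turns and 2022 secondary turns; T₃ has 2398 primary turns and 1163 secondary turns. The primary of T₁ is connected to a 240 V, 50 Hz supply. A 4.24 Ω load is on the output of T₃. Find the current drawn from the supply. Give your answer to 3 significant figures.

I_supply ≈ 2.36 A

Secondary of T₁: V = 240.00 × 626/2415 = 62.211 V.
Secondary of T₂: V = 62.211 × 2022/1244 = 101.12 V.
Secondary of T₃: V = 101.12 × 1163/2398 = 49.041 V.
I_load = 49.041/4.24 = 11.566 A, so P_out = 49.041 × 11.566 = 567.22 W.
All ideal ⇒ P_in = P_out, so I_supply = 567.22/240 = 2.36 A.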